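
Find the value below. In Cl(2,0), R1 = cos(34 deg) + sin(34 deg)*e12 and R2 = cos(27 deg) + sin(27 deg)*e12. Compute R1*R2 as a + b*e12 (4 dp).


Same-plane rotors commute and their half-angles add:
R1*R2 = cos(a1 + a2) + sin(a1 + a2)*e12.
a1 + a2 = 34 + 27 = 61 deg
cos(61 deg) = 0.4848
sin(61 deg) = 0.8746
R1*R2 = 0.4848 + 0.8746*e12


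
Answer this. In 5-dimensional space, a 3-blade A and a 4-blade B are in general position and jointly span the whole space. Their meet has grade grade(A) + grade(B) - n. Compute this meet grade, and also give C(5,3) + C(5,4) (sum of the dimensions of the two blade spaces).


Meet grade = grade(A) + grade(B) - n
= 3 + 4 - 5 = 2
C(5,3) = 10
C(5,4) = 5
dim_A + dim_B = 10 + 5 = 15


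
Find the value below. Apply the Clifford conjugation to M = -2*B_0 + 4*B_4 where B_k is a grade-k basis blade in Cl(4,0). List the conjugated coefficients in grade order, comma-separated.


Clifford conjugate sign for grade k: (-1)^(k(k+1)/2)
Grade 0: (-1)^(0*1/2) = (-1)^0 = 1, coeff -2 -> -2
Grade 4: (-1)^(4*5/2) = (-1)^10 = 1, coeff 4 -> 4
Conjugated coefficients: -2, 4


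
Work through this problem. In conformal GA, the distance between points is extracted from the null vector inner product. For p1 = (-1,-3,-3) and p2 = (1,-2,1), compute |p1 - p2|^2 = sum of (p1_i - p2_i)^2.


p1 - p2 = (-2, -1, -4)
|p1 - p2|^2 = (-2)^2 + (-1)^2 + (-4)^2
= 4 + 1 + 16
= 21


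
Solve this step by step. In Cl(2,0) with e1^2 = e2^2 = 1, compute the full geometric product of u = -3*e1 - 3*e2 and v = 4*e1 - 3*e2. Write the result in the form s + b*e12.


Expand: (-3*e1 - 3*e2)(4*e1 - 3*e2)
= (-3)*4*e1e1 + (-3)*(-3)*e1e2 + (-3)*4*e2e1 + (-3)*(-3)*e2e2
Using e1^2 = e2^2 = 1, e2e1 = -e1e2:
Scalar part s = (-3)*4 + (-3)*(-3) = -12 + 9 = -3
Bivector part b = (-3)*(-3) - (-3)*4 = 9 - (-12) = 21
uv = -3 + 21*e12


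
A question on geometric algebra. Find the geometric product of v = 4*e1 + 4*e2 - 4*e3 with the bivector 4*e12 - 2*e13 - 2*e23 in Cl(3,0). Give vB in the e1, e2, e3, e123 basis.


vB has grade-1 (vector) and grade-3 (trivector) parts: vB = (v _| B) + (v ^ B).
Vector part <vB>_1:
  e1: -v2*b12 - v3*b13 = -(4)*(4) - (-4)*(-2) = -24
  e2: v1*b12 - v3*b23 = (4)*(4) - (-4)*(-2) = 8
  e3: v1*b13 + v2*b23 = (4)*(-2) + (4)*(-2) = -16
Trivector part <vB>_3:
  e123: v1*b23 - v2*b13 + v3*b12 = (4)*(-2) - (4)*(-2) + (-4)*(4) = -16
vB = -24*e1 + 8*e2 - 16*e3 - 16*e123


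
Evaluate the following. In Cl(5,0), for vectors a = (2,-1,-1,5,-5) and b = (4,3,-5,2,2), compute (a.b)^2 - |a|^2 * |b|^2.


a . b = 2*4 + (-1)*3 + (-1)*(-5) + 5*2 + (-5)*2
= 8 + (-3) + 5 + 10 + (-10) = 10
|a|^2 = 2^2 + (-1)^2 + (-1)^2 + 5^2 + (-5)^2 = 56
|b|^2 = 4^2 + 3^2 + (-5)^2 + 2^2 + 2^2 = 58
(a.b)^2 = 10^2 = 100
|a|^2 * |b|^2 = 56 * 58 = 3248
Result = 100 - 3248 = -3148


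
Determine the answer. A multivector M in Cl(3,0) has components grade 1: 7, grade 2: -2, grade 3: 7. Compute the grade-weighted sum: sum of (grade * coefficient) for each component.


Grade-weighted sum = sum of grade_k * coefficient_k
1*7 = 7
2*(-2) = -4
3*7 = 21
Total = 7 + (-4) + 21 = 24


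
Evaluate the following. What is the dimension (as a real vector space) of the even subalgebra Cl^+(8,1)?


Even subalgebra dimension = 2^(n-1)
n = 8 + 1 = 9
2^(9 - 1) = 2^8 = 256
Verification: sum of C(9,k) for even k = 1 + 36 + 126 + 84 + 9 = 256
Result = 256


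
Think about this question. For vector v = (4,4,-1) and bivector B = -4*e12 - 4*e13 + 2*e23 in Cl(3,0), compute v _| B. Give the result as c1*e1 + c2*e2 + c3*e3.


Left contraction v _| B = <vB>_1 (grade-1 part of the geometric product vB).
Using e1_|e12 = e2, e2_|e12 = -e1, e1_|e13 = e3, e3_|e13 = -e1, e2_|e23 = e3, e3_|e23 = -e2:
e1 coeff: -v2*b12 - v3*b13 = -(4)*(-4) - (-1)*(-4) = 12
e2 coeff: v1*b12 - v3*b23 = (4)*(-4) - (-1)*(2) = -14
e3 coeff: v1*b13 + v2*b23 = (4)*(-4) + (4)*(2) = -8
v _| B = 12*e1 - 14*e2 - 8*e3


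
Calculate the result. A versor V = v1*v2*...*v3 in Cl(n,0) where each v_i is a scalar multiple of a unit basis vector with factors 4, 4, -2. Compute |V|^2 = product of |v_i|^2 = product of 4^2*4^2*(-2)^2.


Each vector v_i has |v_i|^2 = s_i^2
Squared scales: 4^2 = 16, 4^2 = 16, (-2)^2 = 4
|V|^2 = 16 * 16 * 4
= 1024


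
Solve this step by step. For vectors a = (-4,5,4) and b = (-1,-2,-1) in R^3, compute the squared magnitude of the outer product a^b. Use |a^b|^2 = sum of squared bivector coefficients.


a wedge b = (a1*b2 - a2*b1)*e12 + (a1*b3 - a3*b1)*e13 + (a2*b3 - a3*b2)*e23
e12 coeff: (-4)*(-2) - 5*(-1) = 8 - (-5) = 13
e13 coeff: (-4)*(-1) - 4*(-1) = 4 - (-4) = 8
e23 coeff: 5*(-1) - 4*(-2) = -5 - (-8) = 3
|a wedge b|^2 = 13^2 + 8^2 + 3^2
= 169 + 64 + 9
= 242


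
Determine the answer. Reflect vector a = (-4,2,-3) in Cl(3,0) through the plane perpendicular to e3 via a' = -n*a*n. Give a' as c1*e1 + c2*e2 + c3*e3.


Reflection formula: a' = -n*a*n, with n = e3 (unit vector, n^2 = 1).
For reflection through hyperplane perp to e3:
The component along e3 flips sign, others stay.
a = (-4, 2, -3)
a' = (-4, 2, 3)
a' = -4*e1 + 2*e2 + 3*e3


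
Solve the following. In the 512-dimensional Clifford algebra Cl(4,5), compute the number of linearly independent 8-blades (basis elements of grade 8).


Number of grade-k basis blades in Cl(p,q) with n = p + q is C(n, k).
n = 4 + 5 = 9
C(9, 8) = 9! / (8! * 1!)
= 362880 / (40320 * 1)
= 9


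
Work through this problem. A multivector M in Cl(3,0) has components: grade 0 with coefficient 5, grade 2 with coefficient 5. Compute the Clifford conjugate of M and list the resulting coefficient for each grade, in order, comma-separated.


Clifford conjugate sign for grade k: (-1)^(k(k+1)/2)
Grade 0: (-1)^(0*1/2) = (-1)^0 = 1, coeff 5 -> 5
Grade 2: (-1)^(2*3/2) = (-1)^3 = -1, coeff 5 -> -5
Conjugated coefficients: 5, -5


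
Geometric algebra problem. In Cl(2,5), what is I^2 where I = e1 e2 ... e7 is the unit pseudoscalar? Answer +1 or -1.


The pseudoscalar I = e1...e_n (product of all n generators) of Cl(p,q) satisfies I^2 = (-1)^(q + n(n-1)/2).
p = 2, q = 5, n = p + q = 7
n(n-1)/2 = 7 * 6 / 2 = 21
Exponent = q + n(n-1)/2 = 5 + 21 = 26
I^2 = (-1)^26 = +1


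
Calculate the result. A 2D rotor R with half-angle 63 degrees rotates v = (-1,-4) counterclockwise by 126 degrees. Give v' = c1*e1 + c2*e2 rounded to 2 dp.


Rotor R = cos(63deg) - sin(63deg)*e12
Rotation angle theta = 2 * 63 = 126 degrees
v' = R*v*~R rotates v by theta.
cos(126deg) = -0.5878, sin(126deg) = 0.8090
v'_1 = -1*cos(126deg) - (-4)*sin(126deg)
= -1*(-0.5878) - (-4)*0.8090
= 3.82
v'_2 = -1*sin(126deg) + (-4)*cos(126deg)
= -1*0.8090 + (-4)*(-0.5878)
= 1.54
v' = 3.82*e1 + 1.54*e2


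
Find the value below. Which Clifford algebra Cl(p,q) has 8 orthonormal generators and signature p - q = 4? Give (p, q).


We need p + q = 8 and p - q = 4.
Adding: 2p = 8 + 4 = 12, so p = 6.
Then q = 8 - 6 = 2.
(p, q) = (6, 2)


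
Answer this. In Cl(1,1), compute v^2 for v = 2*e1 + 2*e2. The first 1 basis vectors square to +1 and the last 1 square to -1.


v^2 = sum of c_i^2 * e_i^2
Positive signature terms (e_i^2 = +1): 2^2 = 4
Negative signature terms (e_j^2 = -1): 2^2 = 4
v^2 = 4 - 4 = 0


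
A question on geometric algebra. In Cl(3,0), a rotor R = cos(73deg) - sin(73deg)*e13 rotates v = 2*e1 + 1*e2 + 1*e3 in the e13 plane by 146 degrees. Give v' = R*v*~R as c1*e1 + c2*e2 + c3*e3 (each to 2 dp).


Rotor R = cos(73deg) - sin(73deg)*e13
Rotation angle theta = 2 * 73 = 146 degrees in the e13 plane (e1 -> e3).
The component perpendicular to the plane (e2) is invariant: v'_2 = v2 = 1.00
cos(146deg) = -0.8290, sin(146deg) = 0.5592
v'_1 = v1*cos(theta) - v3*sin(theta) = 2*(-0.8290) - 1*0.5592 = -2.22
v'_3 = v1*sin(theta) + v3*cos(theta) = 2*0.5592 + 1*(-0.8290) = 0.29
v' = -2.22*e1 + 1.00*e2 + 0.29*e3


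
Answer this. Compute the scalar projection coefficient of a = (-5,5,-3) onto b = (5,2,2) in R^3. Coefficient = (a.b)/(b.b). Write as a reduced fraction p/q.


Projection coefficient = (a . b) / (b . b)
a . b = (-5)*5 + 5*2 + (-3)*2
= -25 + 10 + (-6) = -21
b . b = 5^2 + 2^2 + 2^2
= 25 + 4 + 4 = 33
Coefficient = -21/33
In lowest terms: -7/11


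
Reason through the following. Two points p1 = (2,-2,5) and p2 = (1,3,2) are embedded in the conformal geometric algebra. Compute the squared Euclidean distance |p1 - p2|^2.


p1 - p2 = (1, -5, 3)
|p1 - p2|^2 = 1^2 + (-5)^2 + 3^2
= 1 + 25 + 9
= 35


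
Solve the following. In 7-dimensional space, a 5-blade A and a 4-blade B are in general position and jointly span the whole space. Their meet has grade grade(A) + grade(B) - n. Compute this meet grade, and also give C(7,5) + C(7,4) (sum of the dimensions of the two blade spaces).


Meet grade = grade(A) + grade(B) - n
= 5 + 4 - 7 = 2
C(7,5) = 21
C(7,4) = 35
dim_A + dim_B = 21 + 35 = 56


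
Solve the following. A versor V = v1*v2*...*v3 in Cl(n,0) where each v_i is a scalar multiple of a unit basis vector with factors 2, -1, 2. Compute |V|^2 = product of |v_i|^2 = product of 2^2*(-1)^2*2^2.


Each vector v_i has |v_i|^2 = s_i^2
Squared scales: 2^2 = 4, (-1)^2 = 1, 2^2 = 4
|V|^2 = 4 * 1 * 4
= 16


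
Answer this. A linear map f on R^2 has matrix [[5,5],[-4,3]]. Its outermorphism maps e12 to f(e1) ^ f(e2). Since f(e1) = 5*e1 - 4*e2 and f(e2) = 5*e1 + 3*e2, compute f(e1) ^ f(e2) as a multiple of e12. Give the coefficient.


The outermorphism of a linear map f sends e1^e2 to f(e1)^f(e2).
f(e1) = 5*e1 - 4*e2
f(e2) = 5*e1 + 3*e2
f(e1) ^ f(e2) = (5*e1 - 4*e2) ^ (5*e1 + 3*e2)
= 5*3*e12 + (-4)*5*e21
= (15 - (-20))*e12
= 35*e12
Coefficient = 35


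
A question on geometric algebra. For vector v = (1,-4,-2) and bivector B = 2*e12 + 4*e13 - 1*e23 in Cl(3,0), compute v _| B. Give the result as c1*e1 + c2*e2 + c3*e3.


Left contraction v _| B = <vB>_1 (grade-1 part of the geometric product vB).
Using e1_|e12 = e2, e2_|e12 = -e1, e1_|e13 = e3, e3_|e13 = -e1, e2_|e23 = e3, e3_|e23 = -e2:
e1 coeff: -v2*b12 - v3*b13 = -(-4)*(2) - (-2)*(4) = 16
e2 coeff: v1*b12 - v3*b23 = (1)*(2) - (-2)*(-1) = 0
e3 coeff: v1*b13 + v2*b23 = (1)*(4) + (-4)*(-1) = 8
v _| B = 16*e1 + 0*e2 + 8*e3


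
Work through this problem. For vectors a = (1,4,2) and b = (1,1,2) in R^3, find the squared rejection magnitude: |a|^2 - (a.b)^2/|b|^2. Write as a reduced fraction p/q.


|a|^2 = 1^2 + 4^2 + 2^2 = 21
|b|^2 = 1^2 + 1^2 + 2^2 = 6
a . b = 1*1 + 4*1 + 2*2 = 9
(a.b)^2 = 9^2 = 81
|rej|^2 = 21 - 81/6
= (126 - 81)/6
= 45/6
In lowest terms: 15/2


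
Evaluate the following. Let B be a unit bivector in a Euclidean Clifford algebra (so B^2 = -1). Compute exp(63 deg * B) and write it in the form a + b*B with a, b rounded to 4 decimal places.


For a unit bivector B with B^2 = -1, the exponential series gives
e^(theta*B) = cos(theta) + sin(theta)*B (the GA analogue of Euler's formula).
theta = 63 degrees = 1.099557 rad
cos(63 deg) = 0.4540
sin(63 deg) = 0.8910
exp(theta*B) = 0.4540 + 0.8910*B


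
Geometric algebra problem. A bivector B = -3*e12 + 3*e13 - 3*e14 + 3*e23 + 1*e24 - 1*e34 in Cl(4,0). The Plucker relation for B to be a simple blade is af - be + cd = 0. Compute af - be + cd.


Plucker relation: af - be + cd
a*f = (-3)*(-1) = 3
b*e = 3*1 = 3
c*d = (-3)*3 = -9
af - be + cd = 3 - 3 + (-9)
= -9


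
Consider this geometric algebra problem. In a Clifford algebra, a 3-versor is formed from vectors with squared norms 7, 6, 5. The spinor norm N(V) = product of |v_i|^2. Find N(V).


Spinor norm N(V) = |v1|^2 * |v2|^2 * ... * |v3|^2
= 7 * 6 * 5
Running product: 7, 42, 210
N(V) = 210


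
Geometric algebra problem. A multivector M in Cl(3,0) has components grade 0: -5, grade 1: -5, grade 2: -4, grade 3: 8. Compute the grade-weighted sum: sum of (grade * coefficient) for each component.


Grade-weighted sum = sum of grade_k * coefficient_k
0*(-5) = 0
1*(-5) = -5
2*(-4) = -8
3*8 = 24
Total = 0 + (-5) + (-8) + 24 = 11


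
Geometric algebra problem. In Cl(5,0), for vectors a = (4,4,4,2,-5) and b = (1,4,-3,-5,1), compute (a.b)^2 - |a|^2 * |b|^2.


a . b = 4*1 + 4*4 + 4*(-3) + 2*(-5) + (-5)*1
= 4 + 16 + (-12) + (-10) + (-5) = -7
|a|^2 = 4^2 + 4^2 + 4^2 + 2^2 + (-5)^2 = 77
|b|^2 = 1^2 + 4^2 + (-3)^2 + (-5)^2 + 1^2 = 52
(a.b)^2 = (-7)^2 = 49
|a|^2 * |b|^2 = 77 * 52 = 4004
Result = 49 - 4004 = -3955


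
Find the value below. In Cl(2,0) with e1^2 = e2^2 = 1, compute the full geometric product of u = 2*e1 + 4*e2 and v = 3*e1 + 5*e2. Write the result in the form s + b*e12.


Expand: (2*e1 + 4*e2)(3*e1 + 5*e2)
= 2*3*e1e1 + 2*5*e1e2 + 4*3*e2e1 + 4*5*e2e2
Using e1^2 = e2^2 = 1, e2e1 = -e1e2:
Scalar part s = 2*3 + 4*5 = 6 + 20 = 26
Bivector part b = 2*5 - 4*3 = 10 - 12 = -2
uv = 26 - 2*e12


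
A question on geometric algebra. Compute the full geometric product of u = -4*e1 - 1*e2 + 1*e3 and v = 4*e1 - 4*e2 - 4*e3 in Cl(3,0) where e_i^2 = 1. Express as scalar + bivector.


In Cl(3,0): e_i^2 = 1, e_ie_j = -e_je_i for i != j.
Scalar part = u . v = (-4)*4 + (-1)*(-4) + 1*(-4)
= -16 + 4 + (-4) = -16
e12 coeff = (-4)*(-4) - (-1)*4 = 16 - (-4) = 20
e13 coeff = (-4)*(-4) - 1*4 = 16 - 4 = 12
e23 coeff = (-1)*(-4) - 1*(-4) = 4 - (-4) = 8
uv = -16 + 20*e12 + 12*e13 + 8*e23


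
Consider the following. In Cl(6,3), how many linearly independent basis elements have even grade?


Even subalgebra dimension = 2^(n-1)
n = 6 + 3 = 9
2^(9 - 1) = 2^8 = 256
Verification: sum of C(9,k) for even k = 1 + 36 + 126 + 84 + 9 = 256
Result = 256


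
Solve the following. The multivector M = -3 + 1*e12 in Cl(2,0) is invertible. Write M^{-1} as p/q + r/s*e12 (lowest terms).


M = -3 + 1*e12, where e12^2 = -1.
Since M commutes with its reverse ~M = a - b*e12, M * ~M = a^2 - b^2*e12^2 = a^2 + b^2.
So M^{-1} = ~M / (a^2 + b^2) = (a - b*e12)/(a^2 + b^2).
a^2 + b^2 = 9 + 1 = 10
Scalar part = -3/10 = -3/10
Bivector coeff = -1/10 = -1/10
M^{-1} = -3/10 - 1/10*e12


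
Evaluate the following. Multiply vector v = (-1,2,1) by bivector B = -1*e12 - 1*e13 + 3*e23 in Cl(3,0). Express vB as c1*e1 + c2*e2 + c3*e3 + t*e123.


vB has grade-1 (vector) and grade-3 (trivector) parts: vB = (v _| B) + (v ^ B).
Vector part <vB>_1:
  e1: -v2*b12 - v3*b13 = -(2)*(-1) - (1)*(-1) = 3
  e2: v1*b12 - v3*b23 = (-1)*(-1) - (1)*(3) = -2
  e3: v1*b13 + v2*b23 = (-1)*(-1) + (2)*(3) = 7
Trivector part <vB>_3:
  e123: v1*b23 - v2*b13 + v3*b12 = (-1)*(3) - (2)*(-1) + (1)*(-1) = -2
vB = 3*e1 - 2*e2 + 7*e3 - 2*e123


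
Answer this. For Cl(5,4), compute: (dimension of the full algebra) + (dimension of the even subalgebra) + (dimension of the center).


n = 5 + 4 = 9
Total dim = 2^9 = 512
Even subalgebra dim = 2^8 = 256
n is odd, so center dim = 2
Sum = 512 + 256 + 2 = 770


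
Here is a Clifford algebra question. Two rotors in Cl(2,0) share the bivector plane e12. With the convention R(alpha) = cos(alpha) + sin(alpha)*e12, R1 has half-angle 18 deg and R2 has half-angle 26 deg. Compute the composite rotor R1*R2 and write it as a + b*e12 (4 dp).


Same-plane rotors commute and their half-angles add:
R1*R2 = cos(a1 + a2) + sin(a1 + a2)*e12.
a1 + a2 = 18 + 26 = 44 deg
cos(44 deg) = 0.7193
sin(44 deg) = 0.6947
R1*R2 = 0.7193 + 0.6947*e12


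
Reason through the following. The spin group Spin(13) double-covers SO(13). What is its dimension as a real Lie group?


Spin(n) double-covers SO(n); both have Lie algebra so(n) of dimension n(n-1)/2.
n = 13
n(n-1) = 13 * 12 = 156
dim Spin(13) = 156/2 = 78


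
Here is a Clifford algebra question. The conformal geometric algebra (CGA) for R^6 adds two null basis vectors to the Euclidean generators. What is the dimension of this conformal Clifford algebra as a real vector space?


The conformal model of R^6 uses Cl(7,1): the 6 Euclidean generators plus two extra orthogonal generators e+ (e+^2 = +1) and e- (e-^2 = -1), from which the null vectors e0, einf are built.
Number of generators m = 6 + 2 = 8.
dim Cl(p,q) = 2^m = 2^8 = 256


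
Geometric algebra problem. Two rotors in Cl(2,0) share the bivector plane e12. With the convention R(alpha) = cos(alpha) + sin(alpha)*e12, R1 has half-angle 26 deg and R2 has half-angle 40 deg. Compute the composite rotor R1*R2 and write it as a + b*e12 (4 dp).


Same-plane rotors commute and their half-angles add:
R1*R2 = cos(a1 + a2) + sin(a1 + a2)*e12.
a1 + a2 = 26 + 40 = 66 deg
cos(66 deg) = 0.4067
sin(66 deg) = 0.9135
R1*R2 = 0.4067 + 0.9135*e12


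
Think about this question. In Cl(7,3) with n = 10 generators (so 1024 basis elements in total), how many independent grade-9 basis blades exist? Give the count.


Number of grade-k basis blades in Cl(p,q) with n = p + q is C(n, k).
n = 7 + 3 = 10
C(10, 9) = 10! / (9! * 1!)
= 3628800 / (362880 * 1)
= 10


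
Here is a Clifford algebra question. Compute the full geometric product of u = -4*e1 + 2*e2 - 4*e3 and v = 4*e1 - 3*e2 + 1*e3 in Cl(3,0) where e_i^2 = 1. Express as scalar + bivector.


In Cl(3,0): e_i^2 = 1, e_ie_j = -e_je_i for i != j.
Scalar part = u . v = (-4)*4 + 2*(-3) + (-4)*1
= -16 + (-6) + (-4) = -26
e12 coeff = (-4)*(-3) - 2*4 = 12 - 8 = 4
e13 coeff = (-4)*1 - (-4)*4 = -4 - (-16) = 12
e23 coeff = 2*1 - (-4)*(-3) = 2 - 12 = -10
uv = -26 + 4*e12 + 12*e13 - 10*e23


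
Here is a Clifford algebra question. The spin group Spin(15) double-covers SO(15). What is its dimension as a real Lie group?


Spin(n) double-covers SO(n); both have Lie algebra so(n) of dimension n(n-1)/2.
n = 15
n(n-1) = 15 * 14 = 210
dim Spin(15) = 210/2 = 105


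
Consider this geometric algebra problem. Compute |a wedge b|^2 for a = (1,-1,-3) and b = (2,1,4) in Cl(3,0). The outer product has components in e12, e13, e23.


a wedge b = (a1*b2 - a2*b1)*e12 + (a1*b3 - a3*b1)*e13 + (a2*b3 - a3*b2)*e23
e12 coeff: 1*1 - (-1)*2 = 1 - (-2) = 3
e13 coeff: 1*4 - (-3)*2 = 4 - (-6) = 10
e23 coeff: (-1)*4 - (-3)*1 = -4 - (-3) = -1
|a wedge b|^2 = 3^2 + 10^2 + (-1)^2
= 9 + 100 + 1
= 110


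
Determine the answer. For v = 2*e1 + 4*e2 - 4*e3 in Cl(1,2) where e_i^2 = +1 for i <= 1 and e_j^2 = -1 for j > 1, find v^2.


v^2 = sum of c_i^2 * e_i^2
Positive signature terms (e_i^2 = +1): 2^2 = 4
Negative signature terms (e_j^2 = -1): 4^2 + (-4)^2 = 32
v^2 = 4 - 32 = -28


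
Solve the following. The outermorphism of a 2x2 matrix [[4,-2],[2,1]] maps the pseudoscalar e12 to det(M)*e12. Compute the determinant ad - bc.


The outermorphism of a linear map f sends e1^e2 to f(e1)^f(e2).
f(e1) = 4*e1 + 2*e2
f(e2) = -2*e1 + 1*e2
f(e1) ^ f(e2) = (4*e1 + 2*e2) ^ (-2*e1 + 1*e2)
= 4*1*e12 + 2*(-2)*e21
= (4 - (-4))*e12
= 8*e12
Coefficient = 8


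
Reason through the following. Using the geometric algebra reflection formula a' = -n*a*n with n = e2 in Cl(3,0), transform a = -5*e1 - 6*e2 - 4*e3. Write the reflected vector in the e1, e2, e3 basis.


Reflection formula: a' = -n*a*n, with n = e2 (unit vector, n^2 = 1).
For reflection through hyperplane perp to e2:
The component along e2 flips sign, others stay.
a = (-5, -6, -4)
a' = (-5, 6, -4)
a' = -5*e1 + 6*e2 - 4*e3


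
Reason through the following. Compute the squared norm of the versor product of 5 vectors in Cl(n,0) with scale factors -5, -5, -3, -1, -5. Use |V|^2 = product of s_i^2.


Each vector v_i has |v_i|^2 = s_i^2
Squared scales: (-5)^2 = 25, (-5)^2 = 25, (-3)^2 = 9, (-1)^2 = 1, (-5)^2 = 25
|V|^2 = 25 * 25 * 9 * 1 * 25
= 140625


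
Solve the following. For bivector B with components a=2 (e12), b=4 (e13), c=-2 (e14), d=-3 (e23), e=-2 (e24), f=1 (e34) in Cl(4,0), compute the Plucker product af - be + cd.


Plucker relation: af - be + cd
a*f = 2*1 = 2
b*e = 4*(-2) = -8
c*d = (-2)*(-3) = 6
af - be + cd = 2 - (-8) + 6
= 16


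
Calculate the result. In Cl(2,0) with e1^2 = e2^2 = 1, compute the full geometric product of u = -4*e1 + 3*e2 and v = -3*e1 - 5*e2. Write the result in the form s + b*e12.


Expand: (-4*e1 + 3*e2)(-3*e1 - 5*e2)
= (-4)*(-3)*e1e1 + (-4)*(-5)*e1e2 + 3*(-3)*e2e1 + 3*(-5)*e2e2
Using e1^2 = e2^2 = 1, e2e1 = -e1e2:
Scalar part s = (-4)*(-3) + 3*(-5) = 12 + (-15) = -3
Bivector part b = (-4)*(-5) - 3*(-3) = 20 - (-9) = 29
uv = -3 + 29*e12


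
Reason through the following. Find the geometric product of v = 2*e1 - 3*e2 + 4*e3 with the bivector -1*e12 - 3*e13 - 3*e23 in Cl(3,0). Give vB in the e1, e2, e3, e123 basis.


vB has grade-1 (vector) and grade-3 (trivector) parts: vB = (v _| B) + (v ^ B).
Vector part <vB>_1:
  e1: -v2*b12 - v3*b13 = -(-3)*(-1) - (4)*(-3) = 9
  e2: v1*b12 - v3*b23 = (2)*(-1) - (4)*(-3) = 10
  e3: v1*b13 + v2*b23 = (2)*(-3) + (-3)*(-3) = 3
Trivector part <vB>_3:
  e123: v1*b23 - v2*b13 + v3*b12 = (2)*(-3) - (-3)*(-3) + (4)*(-1) = -19
vB = 9*e1 + 10*e2 + 3*e3 - 19*e123


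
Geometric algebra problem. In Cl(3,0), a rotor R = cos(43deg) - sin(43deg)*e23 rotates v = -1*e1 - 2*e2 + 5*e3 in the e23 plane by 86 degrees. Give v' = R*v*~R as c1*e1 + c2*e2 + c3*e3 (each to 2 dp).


Rotor R = cos(43deg) - sin(43deg)*e23
Rotation angle theta = 2 * 43 = 86 degrees in the e23 plane (e2 -> e3).
The component perpendicular to the plane (e1) is invariant: v'_1 = v1 = -1.00
cos(86deg) = 0.0698, sin(86deg) = 0.9976
v'_2 = v2*cos(theta) - v3*sin(theta) = -2*0.0698 - 5*0.9976 = -5.13
v'_3 = v2*sin(theta) + v3*cos(theta) = -2*0.9976 + 5*0.0698 = -1.65
v' = -1.00*e1 - 5.13*e2 - 1.65*e3


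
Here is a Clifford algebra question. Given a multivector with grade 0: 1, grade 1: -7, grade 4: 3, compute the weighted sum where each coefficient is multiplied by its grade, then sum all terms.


Grade-weighted sum = sum of grade_k * coefficient_k
0*1 = 0
1*(-7) = -7
4*3 = 12
Total = 0 + (-7) + 12 = 5


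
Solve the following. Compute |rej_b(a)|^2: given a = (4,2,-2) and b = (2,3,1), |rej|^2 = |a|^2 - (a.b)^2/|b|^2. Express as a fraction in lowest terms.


|a|^2 = 4^2 + 2^2 + (-2)^2 = 24
|b|^2 = 2^2 + 3^2 + 1^2 = 14
a . b = 4*2 + 2*3 + (-2)*1 = 12
(a.b)^2 = 12^2 = 144
|rej|^2 = 24 - 144/14
= (336 - 144)/14
= 192/14
In lowest terms: 96/7


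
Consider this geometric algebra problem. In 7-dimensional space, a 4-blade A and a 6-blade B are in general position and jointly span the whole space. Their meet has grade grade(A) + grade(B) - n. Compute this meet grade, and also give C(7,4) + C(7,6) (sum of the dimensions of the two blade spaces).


Meet grade = grade(A) + grade(B) - n
= 4 + 6 - 7 = 3
C(7,4) = 35
C(7,6) = 7
dim_A + dim_B = 35 + 7 = 42


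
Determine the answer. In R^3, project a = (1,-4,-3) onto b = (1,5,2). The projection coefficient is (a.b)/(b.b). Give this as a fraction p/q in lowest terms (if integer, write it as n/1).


Projection coefficient = (a . b) / (b . b)
a . b = 1*1 + (-4)*5 + (-3)*2
= 1 + (-20) + (-6) = -25
b . b = 1^2 + 5^2 + 2^2
= 1 + 25 + 4 = 30
Coefficient = -25/30
In lowest terms: -5/6


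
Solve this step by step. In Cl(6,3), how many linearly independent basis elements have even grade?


Even subalgebra dimension = 2^(n-1)
n = 6 + 3 = 9
2^(9 - 1) = 2^8 = 256
Verification: sum of C(9,k) for even k = 1 + 36 + 126 + 84 + 9 = 256
Result = 256


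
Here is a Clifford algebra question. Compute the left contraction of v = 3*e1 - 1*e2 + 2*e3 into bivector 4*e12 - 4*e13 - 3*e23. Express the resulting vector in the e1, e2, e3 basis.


Left contraction v _| B = <vB>_1 (grade-1 part of the geometric product vB).
Using e1_|e12 = e2, e2_|e12 = -e1, e1_|e13 = e3, e3_|e13 = -e1, e2_|e23 = e3, e3_|e23 = -e2:
e1 coeff: -v2*b12 - v3*b13 = -(-1)*(4) - (2)*(-4) = 12
e2 coeff: v1*b12 - v3*b23 = (3)*(4) - (2)*(-3) = 18
e3 coeff: v1*b13 + v2*b23 = (3)*(-4) + (-1)*(-3) = -9
v _| B = 12*e1 + 18*e2 - 9*e3


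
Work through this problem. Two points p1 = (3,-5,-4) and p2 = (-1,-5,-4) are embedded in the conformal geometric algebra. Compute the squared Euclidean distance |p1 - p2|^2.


p1 - p2 = (4, 0, 0)
|p1 - p2|^2 = 4^2 + 0^2 + 0^2
= 16 + 0 + 0
= 16


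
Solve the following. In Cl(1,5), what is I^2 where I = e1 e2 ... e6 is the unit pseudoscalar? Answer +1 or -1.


The pseudoscalar I = e1...e_n (product of all n generators) of Cl(p,q) satisfies I^2 = (-1)^(q + n(n-1)/2).
p = 1, q = 5, n = p + q = 6
n(n-1)/2 = 6 * 5 / 2 = 15
Exponent = q + n(n-1)/2 = 5 + 15 = 20
I^2 = (-1)^20 = +1


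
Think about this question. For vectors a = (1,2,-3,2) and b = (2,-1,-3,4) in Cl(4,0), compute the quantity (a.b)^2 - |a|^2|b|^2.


a . b = 1*2 + 2*(-1) + (-3)*(-3) + 2*4
= 2 + (-2) + 9 + 8 = 17
|a|^2 = 1^2 + 2^2 + (-3)^2 + 2^2 = 18
|b|^2 = 2^2 + (-1)^2 + (-3)^2 + 4^2 = 30
(a.b)^2 = 17^2 = 289
|a|^2 * |b|^2 = 18 * 30 = 540
Result = 289 - 540 = -251


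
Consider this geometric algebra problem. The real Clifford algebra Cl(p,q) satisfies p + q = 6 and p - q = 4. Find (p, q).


We need p + q = 6 and p - q = 4.
Adding: 2p = 6 + 4 = 10, so p = 5.
Then q = 6 - 5 = 1.
(p, q) = (5, 1)


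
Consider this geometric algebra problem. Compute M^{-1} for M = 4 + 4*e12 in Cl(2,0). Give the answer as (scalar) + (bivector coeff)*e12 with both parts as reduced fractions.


M = 4 + 4*e12, where e12^2 = -1.
Since M commutes with its reverse ~M = a - b*e12, M * ~M = a^2 - b^2*e12^2 = a^2 + b^2.
So M^{-1} = ~M / (a^2 + b^2) = (a - b*e12)/(a^2 + b^2).
a^2 + b^2 = 16 + 16 = 32
Scalar part = 4/32 = 1/8
Bivector coeff = -4/32 = -1/8
M^{-1} = 1/8 - 1/8*e12


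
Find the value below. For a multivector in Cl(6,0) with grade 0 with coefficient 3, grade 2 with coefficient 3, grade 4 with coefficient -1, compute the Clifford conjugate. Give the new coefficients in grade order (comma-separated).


Clifford conjugate sign for grade k: (-1)^(k(k+1)/2)
Grade 0: (-1)^(0*1/2) = (-1)^0 = 1, coeff 3 -> 3
Grade 2: (-1)^(2*3/2) = (-1)^3 = -1, coeff 3 -> -3
Grade 4: (-1)^(4*5/2) = (-1)^10 = 1, coeff -1 -> -1
Conjugated coefficients: 3, -3, -1


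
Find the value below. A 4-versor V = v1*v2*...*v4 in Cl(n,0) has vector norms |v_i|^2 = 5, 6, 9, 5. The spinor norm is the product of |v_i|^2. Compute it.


Spinor norm N(V) = |v1|^2 * |v2|^2 * ... * |v4|^2
= 5 * 6 * 9 * 5
Running product: 5, 30, 270, 1350
N(V) = 1350


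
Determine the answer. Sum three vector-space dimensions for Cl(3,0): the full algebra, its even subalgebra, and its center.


n = 3 + 0 = 3
Total dim = 2^3 = 8
Even subalgebra dim = 2^2 = 4
n is odd, so center dim = 2
Sum = 8 + 4 + 2 = 14


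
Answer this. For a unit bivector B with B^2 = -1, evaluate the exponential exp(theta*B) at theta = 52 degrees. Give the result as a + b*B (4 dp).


For a unit bivector B with B^2 = -1, the exponential series gives
e^(theta*B) = cos(theta) + sin(theta)*B (the GA analogue of Euler's formula).
theta = 52 degrees = 0.907571 rad
cos(52 deg) = 0.6157
sin(52 deg) = 0.7880
exp(theta*B) = 0.6157 + 0.7880*B


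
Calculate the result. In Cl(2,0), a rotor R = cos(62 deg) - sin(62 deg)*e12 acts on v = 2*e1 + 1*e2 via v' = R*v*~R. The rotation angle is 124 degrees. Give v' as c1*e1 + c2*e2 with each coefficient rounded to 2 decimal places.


Rotor R = cos(62deg) - sin(62deg)*e12
Rotation angle theta = 2 * 62 = 124 degrees
v' = R*v*~R rotates v by theta.
cos(124deg) = -0.5592, sin(124deg) = 0.8290
v'_1 = 2*cos(124deg) - 1*sin(124deg)
= 2*(-0.5592) - 1*0.8290
= -1.95
v'_2 = 2*sin(124deg) + 1*cos(124deg)
= 2*0.8290 + 1*(-0.5592)
= 1.10
v' = -1.95*e1 + 1.10*e2


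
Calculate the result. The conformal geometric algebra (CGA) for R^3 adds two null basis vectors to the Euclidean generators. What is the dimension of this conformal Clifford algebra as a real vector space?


The conformal model of R^3 uses Cl(4,1): the 3 Euclidean generators plus two extra orthogonal generators e+ (e+^2 = +1) and e- (e-^2 = -1), from which the null vectors e0, einf are built.
Number of generators m = 3 + 2 = 5.
dim Cl(p,q) = 2^m = 2^5 = 32


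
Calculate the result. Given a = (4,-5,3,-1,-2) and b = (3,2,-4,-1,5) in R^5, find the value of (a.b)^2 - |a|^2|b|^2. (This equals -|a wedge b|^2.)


a . b = 4*3 + (-5)*2 + 3*(-4) + (-1)*(-1) + (-2)*5
= 12 + (-10) + (-12) + 1 + (-10) = -19
|a|^2 = 4^2 + (-5)^2 + 3^2 + (-1)^2 + (-2)^2 = 55
|b|^2 = 3^2 + 2^2 + (-4)^2 + (-1)^2 + 5^2 = 55
(a.b)^2 = (-19)^2 = 361
|a|^2 * |b|^2 = 55 * 55 = 3025
Result = 361 - 3025 = -2664


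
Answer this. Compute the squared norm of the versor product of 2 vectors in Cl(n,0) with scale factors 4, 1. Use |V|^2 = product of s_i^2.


Each vector v_i has |v_i|^2 = s_i^2
Squared scales: 4^2 = 16, 1^2 = 1
|V|^2 = 16 * 1
= 16


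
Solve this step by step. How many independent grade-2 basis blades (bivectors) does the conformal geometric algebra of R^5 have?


The conformal model of R^5 uses Cl(6,1) with m = 5 + 2 = 7 generators.
Number of grade-2 blades = C(m, 2) = C(7, 2)
= 7*6/2 = 21


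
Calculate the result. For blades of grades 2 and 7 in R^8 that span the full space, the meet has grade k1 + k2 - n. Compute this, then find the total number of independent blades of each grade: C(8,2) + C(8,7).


Meet grade = grade(A) + grade(B) - n
= 2 + 7 - 8 = 1
C(8,2) = 28
C(8,7) = 8
dim_A + dim_B = 28 + 8 = 36


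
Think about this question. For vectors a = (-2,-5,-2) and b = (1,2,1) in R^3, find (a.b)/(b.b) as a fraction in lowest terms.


Projection coefficient = (a . b) / (b . b)
a . b = (-2)*1 + (-5)*2 + (-2)*1
= -2 + (-10) + (-2) = -14
b . b = 1^2 + 2^2 + 1^2
= 1 + 4 + 1 = 6
Coefficient = -14/6
In lowest terms: -7/3


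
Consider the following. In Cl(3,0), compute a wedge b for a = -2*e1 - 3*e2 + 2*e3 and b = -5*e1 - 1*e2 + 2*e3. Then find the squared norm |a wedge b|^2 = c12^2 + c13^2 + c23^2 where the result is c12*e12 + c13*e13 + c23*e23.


a wedge b = (a1*b2 - a2*b1)*e12 + (a1*b3 - a3*b1)*e13 + (a2*b3 - a3*b2)*e23
e12 coeff: (-2)*(-1) - (-3)*(-5) = 2 - 15 = -13
e13 coeff: (-2)*2 - 2*(-5) = -4 - (-10) = 6
e23 coeff: (-3)*2 - 2*(-1) = -6 - (-2) = -4
|a wedge b|^2 = (-13)^2 + 6^2 + (-4)^2
= 169 + 36 + 16
= 221


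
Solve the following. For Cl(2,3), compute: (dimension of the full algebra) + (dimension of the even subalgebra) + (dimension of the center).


n = 2 + 3 = 5
Total dim = 2^5 = 32
Even subalgebra dim = 2^4 = 16
n is odd, so center dim = 2
Sum = 32 + 16 + 2 = 50


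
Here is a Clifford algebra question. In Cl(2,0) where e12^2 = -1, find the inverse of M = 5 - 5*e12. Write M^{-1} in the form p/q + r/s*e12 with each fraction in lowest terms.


M = 5 - 5*e12, where e12^2 = -1.
Since M commutes with its reverse ~M = a - b*e12, M * ~M = a^2 - b^2*e12^2 = a^2 + b^2.
So M^{-1} = ~M / (a^2 + b^2) = (a - b*e12)/(a^2 + b^2).
a^2 + b^2 = 25 + 25 = 50
Scalar part = 5/50 = 1/10
Bivector coeff = 5/50 = 1/10
M^{-1} = 1/10 + 1/10*e12


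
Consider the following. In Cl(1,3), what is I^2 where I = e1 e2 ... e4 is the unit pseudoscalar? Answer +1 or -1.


The pseudoscalar I = e1...e_n (product of all n generators) of Cl(p,q) satisfies I^2 = (-1)^(q + n(n-1)/2).
p = 1, q = 3, n = p + q = 4
n(n-1)/2 = 4 * 3 / 2 = 6
Exponent = q + n(n-1)/2 = 3 + 6 = 9
I^2 = (-1)^9 = -1


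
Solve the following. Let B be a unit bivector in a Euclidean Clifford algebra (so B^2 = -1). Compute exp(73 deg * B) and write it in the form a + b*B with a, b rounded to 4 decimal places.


For a unit bivector B with B^2 = -1, the exponential series gives
e^(theta*B) = cos(theta) + sin(theta)*B (the GA analogue of Euler's formula).
theta = 73 degrees = 1.27409 rad
cos(73 deg) = 0.2924
sin(73 deg) = 0.9563
exp(theta*B) = 0.2924 + 0.9563*B


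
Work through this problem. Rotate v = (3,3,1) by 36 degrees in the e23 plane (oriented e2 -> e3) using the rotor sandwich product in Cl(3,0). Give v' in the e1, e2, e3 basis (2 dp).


Rotor R = cos(18deg) - sin(18deg)*e23
Rotation angle theta = 2 * 18 = 36 degrees in the e23 plane (e2 -> e3).
The component perpendicular to the plane (e1) is invariant: v'_1 = v1 = 3.00
cos(36deg) = 0.8090, sin(36deg) = 0.5878
v'_2 = v2*cos(theta) - v3*sin(theta) = 3*0.8090 - 1*0.5878 = 1.84
v'_3 = v2*sin(theta) + v3*cos(theta) = 3*0.5878 + 1*0.8090 = 2.57
v' = 3.00*e1 + 1.84*e2 + 2.57*e3


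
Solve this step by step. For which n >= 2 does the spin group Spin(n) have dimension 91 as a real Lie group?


dim Spin(n) = dim so(n) = n(n-1)/2.
Solve n(n-1)/2 = 91, i.e. n^2 - n - 182 = 0.
Discriminant = 1 + 8*91 = 729
n = (1 + sqrt(729))/2 = (1 + 27)/2 = 14


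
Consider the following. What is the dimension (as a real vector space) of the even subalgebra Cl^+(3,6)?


Even subalgebra dimension = 2^(n-1)
n = 3 + 6 = 9
2^(9 - 1) = 2^8 = 256
Verification: sum of C(9,k) for even k = 1 + 36 + 126 + 84 + 9 = 256
Result = 256


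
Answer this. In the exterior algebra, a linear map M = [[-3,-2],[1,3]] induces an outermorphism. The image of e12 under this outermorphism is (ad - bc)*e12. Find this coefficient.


The outermorphism of a linear map f sends e1^e2 to f(e1)^f(e2).
f(e1) = -3*e1 + 1*e2
f(e2) = -2*e1 + 3*e2
f(e1) ^ f(e2) = (-3*e1 + 1*e2) ^ (-2*e1 + 3*e2)
= (-3)*3*e12 + 1*(-2)*e21
= (-9 - (-2))*e12
= -7*e12
Coefficient = -7


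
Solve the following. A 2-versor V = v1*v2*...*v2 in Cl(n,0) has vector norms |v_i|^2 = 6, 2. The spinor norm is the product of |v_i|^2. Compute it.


Spinor norm N(V) = |v1|^2 * |v2|^2 * ... * |v2|^2
= 6 * 2
Running product: 6, 12
N(V) = 12


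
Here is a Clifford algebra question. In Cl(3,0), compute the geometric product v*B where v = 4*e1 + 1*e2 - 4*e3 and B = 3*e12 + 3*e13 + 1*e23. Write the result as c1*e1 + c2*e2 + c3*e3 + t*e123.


vB has grade-1 (vector) and grade-3 (trivector) parts: vB = (v _| B) + (v ^ B).
Vector part <vB>_1:
  e1: -v2*b12 - v3*b13 = -(1)*(3) - (-4)*(3) = 9
  e2: v1*b12 - v3*b23 = (4)*(3) - (-4)*(1) = 16
  e3: v1*b13 + v2*b23 = (4)*(3) + (1)*(1) = 13
Trivector part <vB>_3:
  e123: v1*b23 - v2*b13 + v3*b12 = (4)*(1) - (1)*(3) + (-4)*(3) = -11
vB = 9*e1 + 16*e2 + 13*e3 - 11*e123


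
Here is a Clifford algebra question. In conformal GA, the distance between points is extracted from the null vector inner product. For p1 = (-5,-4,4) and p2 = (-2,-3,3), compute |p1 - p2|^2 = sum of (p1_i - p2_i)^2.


p1 - p2 = (-3, -1, 1)
|p1 - p2|^2 = (-3)^2 + (-1)^2 + 1^2
= 9 + 1 + 1
= 11


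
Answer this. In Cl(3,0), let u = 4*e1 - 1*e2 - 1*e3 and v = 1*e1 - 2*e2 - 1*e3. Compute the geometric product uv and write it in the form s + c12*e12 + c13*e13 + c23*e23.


In Cl(3,0): e_i^2 = 1, e_ie_j = -e_je_i for i != j.
Scalar part = u . v = 4*1 + (-1)*(-2) + (-1)*(-1)
= 4 + 2 + 1 = 7
e12 coeff = 4*(-2) - (-1)*1 = -8 - (-1) = -7
e13 coeff = 4*(-1) - (-1)*1 = -4 - (-1) = -3
e23 coeff = (-1)*(-1) - (-1)*(-2) = 1 - 2 = -1
uv = 7 - 7*e12 - 3*e13 - 1*e23


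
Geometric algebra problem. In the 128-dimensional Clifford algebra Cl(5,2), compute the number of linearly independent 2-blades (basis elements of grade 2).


Number of grade-k basis blades in Cl(p,q) with n = p + q is C(n, k).
n = 5 + 2 = 7
C(7, 2) = 7! / (2! * 5!)
= 5040 / (2 * 120)
= 21


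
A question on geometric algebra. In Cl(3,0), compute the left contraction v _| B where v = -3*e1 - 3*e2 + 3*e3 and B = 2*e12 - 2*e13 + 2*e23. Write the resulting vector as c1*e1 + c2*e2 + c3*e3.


Left contraction v _| B = <vB>_1 (grade-1 part of the geometric product vB).
Using e1_|e12 = e2, e2_|e12 = -e1, e1_|e13 = e3, e3_|e13 = -e1, e2_|e23 = e3, e3_|e23 = -e2:
e1 coeff: -v2*b12 - v3*b13 = -(-3)*(2) - (3)*(-2) = 12
e2 coeff: v1*b12 - v3*b23 = (-3)*(2) - (3)*(2) = -12
e3 coeff: v1*b13 + v2*b23 = (-3)*(-2) + (-3)*(2) = 0
v _| B = 12*e1 - 12*e2 + 0*e3


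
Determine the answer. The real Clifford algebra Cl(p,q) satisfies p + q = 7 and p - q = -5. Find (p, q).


We need p + q = 7 and p - q = -5.
Adding: 2p = 7 + (-5) = 2, so p = 1.
Then q = 7 - 1 = 6.
(p, q) = (1, 6)


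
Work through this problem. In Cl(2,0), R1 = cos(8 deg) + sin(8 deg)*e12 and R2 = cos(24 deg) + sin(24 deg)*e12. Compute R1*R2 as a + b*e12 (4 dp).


Same-plane rotors commute and their half-angles add:
R1*R2 = cos(a1 + a2) + sin(a1 + a2)*e12.
a1 + a2 = 8 + 24 = 32 deg
cos(32 deg) = 0.8480
sin(32 deg) = 0.5299
R1*R2 = 0.8480 + 0.5299*e12


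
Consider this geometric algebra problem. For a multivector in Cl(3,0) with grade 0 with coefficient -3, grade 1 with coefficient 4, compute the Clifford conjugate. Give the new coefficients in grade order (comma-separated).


Clifford conjugate sign for grade k: (-1)^(k(k+1)/2)
Grade 0: (-1)^(0*1/2) = (-1)^0 = 1, coeff -3 -> -3
Grade 1: (-1)^(1*2/2) = (-1)^1 = -1, coeff 4 -> -4
Conjugated coefficients: -3, -4


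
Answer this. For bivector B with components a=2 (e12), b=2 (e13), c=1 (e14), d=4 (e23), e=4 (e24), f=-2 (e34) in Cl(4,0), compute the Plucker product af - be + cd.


Plucker relation: af - be + cd
a*f = 2*(-2) = -4
b*e = 2*4 = 8
c*d = 1*4 = 4
af - be + cd = -4 - 8 + 4
= -8


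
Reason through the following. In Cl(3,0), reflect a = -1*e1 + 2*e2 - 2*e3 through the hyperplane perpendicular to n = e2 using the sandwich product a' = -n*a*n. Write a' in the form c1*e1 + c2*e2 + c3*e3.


Reflection formula: a' = -n*a*n, with n = e2 (unit vector, n^2 = 1).
For reflection through hyperplane perp to e2:
The component along e2 flips sign, others stay.
a = (-1, 2, -2)
a' = (-1, -2, -2)
a' = -1*e1 - 2*e2 - 2*e3


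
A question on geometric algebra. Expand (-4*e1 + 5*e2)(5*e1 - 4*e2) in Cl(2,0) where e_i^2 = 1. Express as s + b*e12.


Expand: (-4*e1 + 5*e2)(5*e1 - 4*e2)
= (-4)*5*e1e1 + (-4)*(-4)*e1e2 + 5*5*e2e1 + 5*(-4)*e2e2
Using e1^2 = e2^2 = 1, e2e1 = -e1e2:
Scalar part s = (-4)*5 + 5*(-4) = -20 + (-20) = -40
Bivector part b = (-4)*(-4) - 5*5 = 16 - 25 = -9
uv = -40 - 9*e12


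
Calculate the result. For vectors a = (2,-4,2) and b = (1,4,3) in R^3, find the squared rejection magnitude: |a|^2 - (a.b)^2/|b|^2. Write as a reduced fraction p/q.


|a|^2 = 2^2 + (-4)^2 + 2^2 = 24
|b|^2 = 1^2 + 4^2 + 3^2 = 26
a . b = 2*1 + (-4)*4 + 2*3 = -8
(a.b)^2 = (-8)^2 = 64
|rej|^2 = 24 - 64/26
= (624 - 64)/26
= 560/26
In lowest terms: 280/13


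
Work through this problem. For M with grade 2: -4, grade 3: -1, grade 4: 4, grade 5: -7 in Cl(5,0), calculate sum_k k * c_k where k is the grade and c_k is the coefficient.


Grade-weighted sum = sum of grade_k * coefficient_k
2*(-4) = -8
3*(-1) = -3
4*4 = 16
5*(-7) = -35
Total = -8 + (-3) + 16 + (-35) = -30


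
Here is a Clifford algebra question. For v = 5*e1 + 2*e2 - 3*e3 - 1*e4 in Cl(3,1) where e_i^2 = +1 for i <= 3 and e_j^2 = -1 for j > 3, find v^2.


v^2 = sum of c_i^2 * e_i^2
Positive signature terms (e_i^2 = +1): 5^2 + 2^2 + (-3)^2 = 38
Negative signature terms (e_j^2 = -1): (-1)^2 = 1
v^2 = 38 - 1 = 37


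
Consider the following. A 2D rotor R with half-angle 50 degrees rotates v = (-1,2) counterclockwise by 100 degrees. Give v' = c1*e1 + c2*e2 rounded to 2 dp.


Rotor R = cos(50deg) - sin(50deg)*e12
Rotation angle theta = 2 * 50 = 100 degrees
v' = R*v*~R rotates v by theta.
cos(100deg) = -0.1736, sin(100deg) = 0.9848
v'_1 = -1*cos(100deg) - 2*sin(100deg)
= -1*(-0.1736) - 2*0.9848
= -1.80
v'_2 = -1*sin(100deg) + 2*cos(100deg)
= -1*0.9848 + 2*(-0.1736)
= -1.33
v' = -1.80*e1 - 1.33*e2


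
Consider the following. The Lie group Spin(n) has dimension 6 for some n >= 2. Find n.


dim Spin(n) = dim so(n) = n(n-1)/2.
Solve n(n-1)/2 = 6, i.e. n^2 - n - 12 = 0.
Discriminant = 1 + 8*6 = 49
n = (1 + sqrt(49))/2 = (1 + 7)/2 = 4


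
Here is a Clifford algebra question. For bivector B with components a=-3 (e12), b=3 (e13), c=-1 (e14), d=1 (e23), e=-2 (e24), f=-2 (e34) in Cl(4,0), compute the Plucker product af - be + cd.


Plucker relation: af - be + cd
a*f = (-3)*(-2) = 6
b*e = 3*(-2) = -6
c*d = (-1)*1 = -1
af - be + cd = 6 - (-6) + (-1)
= 11


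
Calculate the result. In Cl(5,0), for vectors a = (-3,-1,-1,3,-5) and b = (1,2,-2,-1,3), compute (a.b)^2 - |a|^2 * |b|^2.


a . b = (-3)*1 + (-1)*2 + (-1)*(-2) + 3*(-1) + (-5)*3
= -3 + (-2) + 2 + (-3) + (-15) = -21
|a|^2 = (-3)^2 + (-1)^2 + (-1)^2 + 3^2 + (-5)^2 = 45
|b|^2 = 1^2 + 2^2 + (-2)^2 + (-1)^2 + 3^2 = 19
(a.b)^2 = (-21)^2 = 441
|a|^2 * |b|^2 = 45 * 19 = 855
Result = 441 - 855 = -414


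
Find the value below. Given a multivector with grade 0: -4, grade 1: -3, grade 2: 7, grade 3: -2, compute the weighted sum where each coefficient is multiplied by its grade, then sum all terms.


Grade-weighted sum = sum of grade_k * coefficient_k
0*(-4) = 0
1*(-3) = -3
2*7 = 14
3*(-2) = -6
Total = 0 + (-3) + 14 + (-6) = 5
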